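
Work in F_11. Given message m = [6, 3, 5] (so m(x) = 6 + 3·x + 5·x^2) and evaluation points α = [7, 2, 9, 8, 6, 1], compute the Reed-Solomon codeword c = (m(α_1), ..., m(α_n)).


c = [8, 10, 9, 9, 6, 3]

Message polynomial: m(x) = 6 + 3·x + 5·x^2 (mod 11).
For each evaluation point α_i, compute m(α_i) mod 11:
  α_1 = 7: Horner steps 5 → 5 → 8, so m(7) = 8.
  α_2 = 2: Horner steps 5 → 2 → 10, so m(2) = 10.
  α_3 = 9: Horner steps 5 → 4 → 9, so m(9) = 9.
  α_4 = 8: Horner steps 5 → 10 → 9, so m(8) = 9.
  α_5 = 6: Horner steps 5 → 0 → 6, so m(6) = 6.
  α_6 = 1: Horner steps 5 → 8 → 3, so m(1) = 3.
Codeword c = [8, 10, 9, 9, 6, 3] ∈ F_11^6.


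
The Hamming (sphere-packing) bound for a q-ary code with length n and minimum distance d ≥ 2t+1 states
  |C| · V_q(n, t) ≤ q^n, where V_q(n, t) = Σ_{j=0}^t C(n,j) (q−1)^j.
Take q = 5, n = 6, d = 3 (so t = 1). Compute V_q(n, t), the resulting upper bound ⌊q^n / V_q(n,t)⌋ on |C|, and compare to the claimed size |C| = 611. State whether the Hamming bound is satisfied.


V_q(n, t) = 25, q^n = 15625, Hamming bound = 625, |C| = 611 ≤ bound (satisfied).

Step 1: Compute V_q(n, t) = Σ_{j=0}^1 C(n, j) (q−1)^j.
  j = 0: C(6,0)·(4)^0 = 1·1 = 1.
  j = 1: C(6,1)·(4)^1 = 6·4 = 24.
  V_q(n, t) = 1 + 24 = 25.
Step 2: q^n = 5^6 = 15625.
Step 3: Hamming bound ⌊q^n / V_q(n,t)⌋ = ⌊15625/25⌋ = 625.
Step 4: Compare |C| = 611 to 625: satisfied.
The claimed |C| lies below the Hamming bound.


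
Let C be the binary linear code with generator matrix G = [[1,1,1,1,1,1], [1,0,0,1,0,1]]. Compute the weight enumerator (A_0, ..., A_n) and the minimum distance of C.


Weight distribution: A_0 = 1, A_3 = 2, A_6 = 1. Minimum distance d = 3.

Enumerate all 2^2 = 4 messages m ∈ F_2^2.
For each, compute codeword c = mG in F_2^6, then tally its weight.
  m = 00 → c = 000000, weight = 0.
  m = 10 → c = 111111, weight = 6.
  m = 01 → c = 100101, weight = 3.
  m = 11 → c = 011010, weight = 3.
Tally weights:
  weight 0: 1 codewords.
  weight 3: 2 codewords.
  weight 6: 1 codewords.
Minimum distance d = smallest w > 0 with A_w > 0 = 3.
Sanity: Σ A_w = 4 = 2^2 = 4 ✓.


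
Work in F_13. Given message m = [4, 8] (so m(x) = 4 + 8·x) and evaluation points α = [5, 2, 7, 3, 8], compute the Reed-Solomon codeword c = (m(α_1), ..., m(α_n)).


c = [5, 7, 8, 2, 3]

Message polynomial: m(x) = 4 + 8·x (mod 13).
For each evaluation point α_i, compute m(α_i) mod 13:
  α_1 = 5: Horner steps 8 → 5, so m(5) = 5.
  α_2 = 2: Horner steps 8 → 7, so m(2) = 7.
  α_3 = 7: Horner steps 8 → 8, so m(7) = 8.
  α_4 = 3: Horner steps 8 → 2, so m(3) = 2.
  α_5 = 8: Horner steps 8 → 3, so m(8) = 3.
Codeword c = [5, 7, 8, 2, 3] ∈ F_13^5.


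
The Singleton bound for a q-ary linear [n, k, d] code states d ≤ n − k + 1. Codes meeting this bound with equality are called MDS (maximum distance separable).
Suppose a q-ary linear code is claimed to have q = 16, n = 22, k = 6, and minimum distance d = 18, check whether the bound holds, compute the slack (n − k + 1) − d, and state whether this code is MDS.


Singleton RHS = n − k + 1 = 17, slack = -1, bound violated (no such code; not MDS).

Singleton bound: d ≤ n − k + 1.
Here n = 22, k = 6, so n − k + 1 = 17.
Given d = 18, check d ≤ 17: NO.
Slack = (n − k + 1) − d = -1.
The slack is negative: d = 18 exceeds n − k + 1 = 17 by 1, so the Singleton bound is violated and no linear [22, 6, 18]_16 code can exist. In particular it is not MDS (MDS requires d = n − k + 1 exactly).
Description: the claimed parameters are [22, 6, 18]_16; such a code would be impossible (violates the Singleton bound).


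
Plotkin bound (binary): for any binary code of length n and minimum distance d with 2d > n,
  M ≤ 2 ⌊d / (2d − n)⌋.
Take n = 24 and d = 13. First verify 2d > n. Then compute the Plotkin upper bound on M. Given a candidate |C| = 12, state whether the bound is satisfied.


Plotkin bound M ≤ 12; given |C| = 12 ≤ bound (satisfied).

Check applicability: 2d = 26, n = 24.
2d − n = 2 > 0, so Plotkin applies.
Compute d/(2d−n) = 13/2 ≈ 6.5000.
⌊d/(2d−n)⌋ = 6.
Plotkin bound: M ≤ 2·6 = 12.
Given |C| = 12, check: satisfied.
This |C| is at the Plotkin bound.


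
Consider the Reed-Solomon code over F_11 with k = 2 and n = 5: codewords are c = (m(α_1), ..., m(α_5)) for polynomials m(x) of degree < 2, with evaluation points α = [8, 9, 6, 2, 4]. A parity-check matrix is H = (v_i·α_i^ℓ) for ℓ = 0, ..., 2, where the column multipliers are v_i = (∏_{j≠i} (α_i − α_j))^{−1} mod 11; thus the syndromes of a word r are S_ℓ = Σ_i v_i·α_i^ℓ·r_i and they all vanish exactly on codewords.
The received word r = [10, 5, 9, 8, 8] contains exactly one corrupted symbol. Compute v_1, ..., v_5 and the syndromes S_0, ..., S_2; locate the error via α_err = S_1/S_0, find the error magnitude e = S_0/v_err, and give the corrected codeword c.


S = (2, 4, 8), error at position 4, error magnitude e = 1, c = [10, 5, 9, 7, 8].

Step 1: column multipliers v_i = (∏_{j≠i}(α_i − α_j))^{−1} mod 11.
  i = 1 (α = 8): (8−9)(8−6)(8−2)(8−4) = (−1)·2·6·4 = −48 ≡ 7, so v_1 = 7^{−1} = 8 (mod 11).
  i = 2 (α = 9): (9−8)(9−6)(9−2)(9−4) = 1·3·7·5 = 105 ≡ 6, so v_2 = 6^{−1} = 2 (mod 11).
  i = 3 (α = 6): (6−8)(6−9)(6−2)(6−4) = (−2)·(−3)·4·2 = 48 ≡ 4, so v_3 = 4^{−1} = 3 (mod 11).
  i = 4 (α = 2): (2−8)(2−9)(2−6)(2−4) = (−6)·(−7)·(−4)·(−2) = 336 ≡ 6, so v_4 = 6^{−1} = 2 (mod 11).
  i = 5 (α = 4): (4−8)(4−9)(4−6)(4−2) = (−4)·(−5)·(−2)·2 = −80 ≡ 8, so v_5 = 8^{−1} = 7 (mod 11).
  v = [8, 2, 3, 2, 7].
Step 2: syndromes of r = [10, 5, 9, 8, 8] (all sums mod 11).
  S_0 = Σ v_i r_i = 8·10 + 2·5 + 3·9 + 2·8 + 7·8 = 189 ≡ 2.
  S_1 = Σ v_i α_i r_i = 8·8·10 + 2·9·5 + 3·6·9 + 2·2·8 + 7·4·8 = 1148 ≡ 4.
  α_i^2 mod 11 = [9, 4, 3, 4, 5].
  S_2 = Σ v_i α_i^2 r_i = 8·9·10 + 2·4·5 + 3·3·9 + 2·4·8 + 7·5·8 = 1185 ≡ 8.
  S = (2, 4, 8) ≠ 0, so r is not a codeword (an error is present).
Step 3: locate the error. For a single error e at position i, S_ℓ = v_i·e·α_i^ℓ, so α_err = S_1/S_0.
  S_0^{−1} = 2^{−1} = 6 (mod 11), so α_err = 4·6 = 24 ≡ 2 = α_4. Error position i = 4.
  Consistency check: S_2/S_1 = 8·3 = 24 ≡ 2 = α_err ✓ (single-error assumption holds).
Step 4: error magnitude e = S_0/v_4 = S_0·∏_{j≠4}(α_4 − α_j) = 2·6 = 12 ≡ 1 (mod 11).
Step 5: correct position 4: c_4 = r_4 − e = 8 − 1 ≡ 7 (mod 11). Hence c = [10, 5, 9, 7, 8].
  Check: interpolating c through the α_i gives m(x) = 6 + 6·x (degree < 2) with m(α_i) = c_i for every i, so c is indeed a codeword.


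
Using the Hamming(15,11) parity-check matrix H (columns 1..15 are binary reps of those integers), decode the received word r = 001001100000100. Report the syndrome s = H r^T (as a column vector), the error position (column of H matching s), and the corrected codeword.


s = (1, 1, 1, 1)^T, error position = 15, corrected codeword c = 001001100000101

Compute s = H r^T mod 2 one row at a time:
  s_1 = 0 + 0 + 0 + 0 + 0 + 1 + 0 + 0 = 1 ≡ 1 (mod 2).
  s_2 = 0 + 0 + 1 + 1 + 0 + 1 + 0 + 0 = 3 ≡ 1 (mod 2).
  s_3 = 0 + 1 + 1 + 1 + 0 + 0 + 0 + 0 = 3 ≡ 1 (mod 2).
  s_4 = 0 + 1 + 0 + 1 + 0 + 0 + 1 + 0 = 3 ≡ 1 (mod 2).
s = (1, 1, 1, 1)^T — this equals column 15 of H (binary 1111), so error is at position 15.
Correct: flip bit 15 of r = 001001100000100 to get c = 001001100000101.


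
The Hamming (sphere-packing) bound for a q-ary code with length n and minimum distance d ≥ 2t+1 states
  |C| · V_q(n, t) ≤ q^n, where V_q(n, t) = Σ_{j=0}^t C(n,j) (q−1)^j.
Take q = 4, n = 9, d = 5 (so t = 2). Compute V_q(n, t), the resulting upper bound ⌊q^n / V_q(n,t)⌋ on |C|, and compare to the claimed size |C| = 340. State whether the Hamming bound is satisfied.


V_q(n, t) = 352, q^n = 262144, Hamming bound = 744, |C| = 340 ≤ bound (satisfied).

Step 1: Compute V_q(n, t) = Σ_{j=0}^2 C(n, j) (q−1)^j.
  j = 0: C(9,0)·(3)^0 = 1·1 = 1.
  j = 1: C(9,1)·(3)^1 = 9·3 = 27.
  j = 2: C(9,2)·(3)^2 = 36·9 = 324.
  V_q(n, t) = 1 + 27 + 324 = 352.
Step 2: q^n = 4^9 = 262144.
Step 3: Hamming bound ⌊q^n / V_q(n,t)⌋ = ⌊262144/352⌋ = 744.
Step 4: Compare |C| = 340 to 744: satisfied.
The claimed |C| lies below the Hamming bound.


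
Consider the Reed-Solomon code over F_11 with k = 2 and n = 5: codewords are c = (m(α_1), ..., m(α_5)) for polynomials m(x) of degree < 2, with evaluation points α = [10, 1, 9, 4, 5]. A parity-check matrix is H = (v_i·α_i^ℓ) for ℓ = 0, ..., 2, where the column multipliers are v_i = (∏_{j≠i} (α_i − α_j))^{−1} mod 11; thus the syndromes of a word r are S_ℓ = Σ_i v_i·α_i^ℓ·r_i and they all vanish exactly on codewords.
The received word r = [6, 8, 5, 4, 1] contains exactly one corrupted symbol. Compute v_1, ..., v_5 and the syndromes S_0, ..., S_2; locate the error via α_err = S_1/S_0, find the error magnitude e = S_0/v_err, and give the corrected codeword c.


S = (9, 3, 1), error at position 4, error magnitude e = 4, c = [6, 8, 5, 0, 1].

Step 1: column multipliers v_i = (∏_{j≠i}(α_i − α_j))^{−1} mod 11.
  i = 1 (α = 10): (10−1)(10−9)(10−4)(10−5) = 9·1·6·5 = 270 ≡ 6, so v_1 = 6^{−1} = 2 (mod 11).
  i = 2 (α = 1): (1−10)(1−9)(1−4)(1−5) = (−9)·(−8)·(−3)·(−4) = 864 ≡ 6, so v_2 = 6^{−1} = 2 (mod 11).
  i = 3 (α = 9): (9−10)(9−1)(9−4)(9−5) = (−1)·8·5·4 = −160 ≡ 5, so v_3 = 5^{−1} = 9 (mod 11).
  i = 4 (α = 4): (4−10)(4−1)(4−9)(4−5) = (−6)·3·(−5)·(−1) = −90 ≡ 9, so v_4 = 9^{−1} = 5 (mod 11).
  i = 5 (α = 5): (5−10)(5−1)(5−9)(5−4) = (−5)·4·(−4)·1 = 80 ≡ 3, so v_5 = 3^{−1} = 4 (mod 11).
  v = [2, 2, 9, 5, 4].
Step 2: syndromes of r = [6, 8, 5, 4, 1] (all sums mod 11).
  S_0 = Σ v_i r_i = 2·6 + 2·8 + 9·5 + 5·4 + 4·1 = 97 ≡ 9.
  S_1 = Σ v_i α_i r_i = 2·10·6 + 2·1·8 + 9·9·5 + 5·4·4 + 4·5·1 = 641 ≡ 3.
  α_i^2 mod 11 = [1, 1, 4, 5, 3].
  S_2 = Σ v_i α_i^2 r_i = 2·1·6 + 2·1·8 + 9·4·5 + 5·5·4 + 4·3·1 = 320 ≡ 1.
  S = (9, 3, 1) ≠ 0, so r is not a codeword (an error is present).
Step 3: locate the error. For a single error e at position i, S_ℓ = v_i·e·α_i^ℓ, so α_err = S_1/S_0.
  S_0^{−1} = 9^{−1} = 5 (mod 11), so α_err = 3·5 = 15 ≡ 4 = α_4. Error position i = 4.
  Consistency check: S_2/S_1 = 1·4 = 4 ≡ 4 = α_err ✓ (single-error assumption holds).
Step 4: error magnitude e = S_0/v_4 = S_0·∏_{j≠4}(α_4 − α_j) = 9·9 = 81 ≡ 4 (mod 11).
Step 5: correct position 4: c_4 = r_4 − e = 4 − 4 ≡ 0 (mod 11). Hence c = [6, 8, 5, 0, 1].
  Check: interpolating c through the α_i gives m(x) = 7 + 1·x (degree < 2) with m(α_i) = c_i for every i, so c is indeed a codeword.


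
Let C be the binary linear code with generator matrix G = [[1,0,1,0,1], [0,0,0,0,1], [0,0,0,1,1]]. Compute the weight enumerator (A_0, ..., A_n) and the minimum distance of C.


Weight distribution: A_0 = 1, A_1 = 2, A_2 = 2, A_3 = 2, A_4 = 1. Minimum distance d = 1.

Enumerate all 2^3 = 8 messages m ∈ F_2^3.
For each, compute codeword c = mG in F_2^5, then tally its weight.
  m = 000 → c = 00000, weight = 0.
  m = 100 → c = 10101, weight = 3.
  m = 010 → c = 00001, weight = 1.
  m = 110 → c = 10100, weight = 2.
  m = 001 → c = 00011, weight = 2.
  m = 101 → c = 10110, weight = 3.
  m = 011 → c = 00010, weight = 1.
  m = 111 → c = 10111, weight = 4.
Tally weights:
  weight 0: 1 codewords.
  weight 1: 2 codewords.
  weight 2: 2 codewords.
  weight 3: 2 codewords.
  weight 4: 1 codewords.
Minimum distance d = smallest w > 0 with A_w > 0 = 1.
Sanity: Σ A_w = 8 = 2^3 = 8 ✓.


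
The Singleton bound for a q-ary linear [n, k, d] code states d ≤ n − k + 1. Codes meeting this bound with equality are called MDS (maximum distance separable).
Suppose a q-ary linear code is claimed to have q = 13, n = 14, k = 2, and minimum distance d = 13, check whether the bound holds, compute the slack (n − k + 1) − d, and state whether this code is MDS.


Singleton RHS = n − k + 1 = 13, slack = 0, bound satisfied, MDS.

Singleton bound: d ≤ n − k + 1.
Here n = 14, k = 2, so n − k + 1 = 13.
Given d = 13, check d ≤ 13: YES.
Slack = (n − k + 1) − d = 0.
The code is MDS (slack = 0).
Description: the claimed parameters are [14, 2, 13]_13; such a code would be MDS (meets Singleton bound).


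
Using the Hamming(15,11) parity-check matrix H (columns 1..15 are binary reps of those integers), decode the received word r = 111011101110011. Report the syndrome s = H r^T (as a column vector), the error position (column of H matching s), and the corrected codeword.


s = (1, 1, 0, 1)^T, error position = 13, corrected codeword c = 111011101110111

Compute s = H r^T mod 2 one row at a time:
  s_1 = 0 + 1 + 1 + 1 + 0 + 0 + 1 + 1 = 5 ≡ 1 (mod 2).
  s_2 = 0 + 1 + 1 + 1 + 0 + 0 + 1 + 1 = 5 ≡ 1 (mod 2).
  s_3 = 1 + 1 + 1 + 1 + 1 + 1 + 1 + 1 = 8 ≡ 0 (mod 2).
  s_4 = 1 + 1 + 1 + 1 + 1 + 1 + 0 + 1 = 7 ≡ 1 (mod 2).
s = (1, 1, 0, 1)^T — this equals column 13 of H (binary 1101), so error is at position 13.
Correct: flip bit 13 of r = 111011101110011 to get c = 111011101110111.


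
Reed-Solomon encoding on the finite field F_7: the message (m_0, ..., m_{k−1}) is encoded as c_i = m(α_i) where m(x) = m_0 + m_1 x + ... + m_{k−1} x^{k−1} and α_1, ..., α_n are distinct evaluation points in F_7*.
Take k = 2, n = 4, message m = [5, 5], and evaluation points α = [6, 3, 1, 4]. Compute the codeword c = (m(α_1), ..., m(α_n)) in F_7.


c = [0, 6, 3, 4]

Message polynomial: m(x) = 5 + 5·x (mod 7).
For each evaluation point α_i, compute m(α_i) mod 7:
  α_1 = 6: Horner steps 5 → 0, so m(6) = 0.
  α_2 = 3: Horner steps 5 → 6, so m(3) = 6.
  α_3 = 1: Horner steps 5 → 3, so m(1) = 3.
  α_4 = 4: Horner steps 5 → 4, so m(4) = 4.
Codeword c = [0, 6, 3, 4] ∈ F_7^4.


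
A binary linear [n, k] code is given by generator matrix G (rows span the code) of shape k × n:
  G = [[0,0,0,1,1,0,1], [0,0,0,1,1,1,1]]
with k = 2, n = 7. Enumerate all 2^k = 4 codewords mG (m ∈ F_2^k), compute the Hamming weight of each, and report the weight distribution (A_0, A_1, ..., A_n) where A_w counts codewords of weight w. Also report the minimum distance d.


Weight distribution: A_0 = 1, A_1 = 1, A_3 = 1, A_4 = 1. Minimum distance d = 1.

Enumerate all 2^2 = 4 messages m ∈ F_2^2.
For each, compute codeword c = mG in F_2^7, then tally its weight.
  m = 00 → c = 0000000, weight = 0.
  m = 10 → c = 0001101, weight = 3.
  m = 01 → c = 0001111, weight = 4.
  m = 11 → c = 0000010, weight = 1.
Tally weights:
  weight 0: 1 codewords.
  weight 1: 1 codewords.
  weight 3: 1 codewords.
  weight 4: 1 codewords.
Minimum distance d = smallest w > 0 with A_w > 0 = 1.
Sanity: Σ A_w = 4 = 2^2 = 4 ✓.


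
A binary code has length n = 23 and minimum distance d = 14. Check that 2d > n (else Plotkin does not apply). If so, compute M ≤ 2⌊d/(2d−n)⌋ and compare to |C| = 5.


Plotkin bound M ≤ 4; given |C| = 5 > bound (violated).

Check applicability: 2d = 28, n = 23.
2d − n = 5 > 0, so Plotkin applies.
Compute d/(2d−n) = 14/5 ≈ 2.8000.
⌊d/(2d−n)⌋ = 2.
Plotkin bound: M ≤ 2·2 = 4.
Given |C| = 5, check: VIOLATED.
This |C| is above the Plotkin bound, so no binary code with n = 23, d = 14 and 5 codewords exists.


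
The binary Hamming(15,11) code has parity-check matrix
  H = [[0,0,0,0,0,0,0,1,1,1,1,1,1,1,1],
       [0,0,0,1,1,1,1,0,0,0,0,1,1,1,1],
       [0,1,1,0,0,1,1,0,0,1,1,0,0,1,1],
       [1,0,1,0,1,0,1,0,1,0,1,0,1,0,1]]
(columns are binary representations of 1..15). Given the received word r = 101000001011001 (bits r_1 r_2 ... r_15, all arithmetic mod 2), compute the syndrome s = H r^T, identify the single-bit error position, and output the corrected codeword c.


s = (0, 0, 1, 1)^T, error position = 3, corrected codeword c = 100000001011001

Compute s = H r^T mod 2 one row at a time:
  s_1 = 0 + 1 + 0 + 1 + 1 + 0 + 0 + 1 = 4 ≡ 0 (mod 2).
  s_2 = 0 + 0 + 0 + 0 + 1 + 0 + 0 + 1 = 2 ≡ 0 (mod 2).
  s_3 = 0 + 1 + 0 + 0 + 0 + 1 + 0 + 1 = 3 ≡ 1 (mod 2).
  s_4 = 1 + 1 + 0 + 0 + 1 + 1 + 0 + 1 = 5 ≡ 1 (mod 2).
s = (0, 0, 1, 1)^T — this equals column 3 of H (binary 0011), so error is at position 3.
Correct: flip bit 3 of r = 101000001011001 to get c = 100000001011001.


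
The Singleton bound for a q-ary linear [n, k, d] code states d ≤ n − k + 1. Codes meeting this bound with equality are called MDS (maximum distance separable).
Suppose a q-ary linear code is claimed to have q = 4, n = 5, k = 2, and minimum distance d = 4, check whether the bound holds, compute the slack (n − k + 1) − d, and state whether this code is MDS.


Singleton RHS = n − k + 1 = 4, slack = 0, bound satisfied, MDS.

Singleton bound: d ≤ n − k + 1.
Here n = 5, k = 2, so n − k + 1 = 4.
Given d = 4, check d ≤ 4: YES.
Slack = (n − k + 1) − d = 0.
The code is MDS (slack = 0).
Description: the claimed parameters are [5, 2, 4]_4; such a code would be MDS (meets Singleton bound).


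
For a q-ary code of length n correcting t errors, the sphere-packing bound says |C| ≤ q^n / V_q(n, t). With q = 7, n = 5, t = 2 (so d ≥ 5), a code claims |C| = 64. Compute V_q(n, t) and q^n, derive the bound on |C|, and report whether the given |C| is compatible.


V_q(n, t) = 391, q^n = 16807, Hamming bound = 42, |C| = 64 > bound (violated).

Step 1: Compute V_q(n, t) = Σ_{j=0}^2 C(n, j) (q−1)^j.
  j = 0: C(5,0)·(6)^0 = 1·1 = 1.
  j = 1: C(5,1)·(6)^1 = 5·6 = 30.
  j = 2: C(5,2)·(6)^2 = 10·36 = 360.
  V_q(n, t) = 1 + 30 + 360 = 391.
Step 2: q^n = 7^5 = 16807.
Step 3: Hamming bound ⌊q^n / V_q(n,t)⌋ = ⌊16807/391⌋ = 42.
Step 4: Compare |C| = 64 to 42: violated.
The claimed |C| lies above the Hamming bound, so no 7-ary code of length 5 with d ≥ 5 can have 64 codewords.


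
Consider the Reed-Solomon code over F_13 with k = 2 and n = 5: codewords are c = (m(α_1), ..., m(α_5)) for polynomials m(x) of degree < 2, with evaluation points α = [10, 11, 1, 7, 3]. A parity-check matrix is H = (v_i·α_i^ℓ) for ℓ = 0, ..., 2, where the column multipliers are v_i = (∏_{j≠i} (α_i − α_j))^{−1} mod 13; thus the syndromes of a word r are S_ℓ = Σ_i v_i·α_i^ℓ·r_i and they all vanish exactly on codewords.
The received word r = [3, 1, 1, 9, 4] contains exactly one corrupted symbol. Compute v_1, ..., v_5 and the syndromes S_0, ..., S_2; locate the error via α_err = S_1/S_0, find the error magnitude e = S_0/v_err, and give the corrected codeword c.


S = (6, 6, 6), error at position 3, error magnitude e = 6, c = [3, 1, 8, 9, 4].

Step 1: column multipliers v_i = (∏_{j≠i}(α_i − α_j))^{−1} mod 13.
  i = 1 (α = 10): (10−11)(10−1)(10−7)(10−3) = (−1)·9·3·7 = −189 ≡ 6, so v_1 = 6^{−1} = 11 (mod 13).
  i = 2 (α = 11): (11−10)(11−1)(11−7)(11−3) = 1·10·4·8 = 320 ≡ 8, so v_2 = 8^{−1} = 5 (mod 13).
  i = 3 (α = 1): (1−10)(1−11)(1−7)(1−3) = (−9)·(−10)·(−6)·(−2) = 1080 ≡ 1, so v_3 = 1^{−1} = 1 (mod 13).
  i = 4 (α = 7): (7−10)(7−11)(7−1)(7−3) = (−3)·(−4)·6·4 = 288 ≡ 2, so v_4 = 2^{−1} = 7 (mod 13).
  i = 5 (α = 3): (3−10)(3−11)(3−1)(3−7) = (−7)·(−8)·2·(−4) = −448 ≡ 7, so v_5 = 7^{−1} = 2 (mod 13).
  v = [11, 5, 1, 7, 2].
Step 2: syndromes of r = [3, 1, 1, 9, 4] (all sums mod 13).
  S_0 = Σ v_i r_i = 11·3 + 5·1 + 1·1 + 7·9 + 2·4 = 110 ≡ 6.
  S_1 = Σ v_i α_i r_i = 11·10·3 + 5·11·1 + 1·1·1 + 7·7·9 + 2·3·4 = 851 ≡ 6.
  α_i^2 mod 13 = [9, 4, 1, 10, 9].
  S_2 = Σ v_i α_i^2 r_i = 11·9·3 + 5·4·1 + 1·1·1 + 7·10·9 + 2·9·4 = 1020 ≡ 6.
  S = (6, 6, 6) ≠ 0, so r is not a codeword (an error is present).
Step 3: locate the error. For a single error e at position i, S_ℓ = v_i·e·α_i^ℓ, so α_err = S_1/S_0.
  S_0^{−1} = 6^{−1} = 11 (mod 13), so α_err = 6·11 = 66 ≡ 1 = α_3. Error position i = 3.
  Consistency check: S_2/S_1 = 6·11 = 66 ≡ 1 = α_err ✓ (single-error assumption holds).
Step 4: error magnitude e = S_0/v_3 = S_0·∏_{j≠3}(α_3 − α_j) = 6·1 = 6 ≡ 6 (mod 13).
Step 5: correct position 3: c_3 = r_3 − e = 1 − 6 ≡ 8 (mod 13). Hence c = [3, 1, 8, 9, 4].
  Check: interpolating c through the α_i gives m(x) = 10 + 11·x (degree < 2) with m(α_i) = c_i for every i, so c is indeed a codeword.


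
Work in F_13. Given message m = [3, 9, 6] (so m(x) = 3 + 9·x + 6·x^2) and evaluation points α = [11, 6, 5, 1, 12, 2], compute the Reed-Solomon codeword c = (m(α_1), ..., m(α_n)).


c = [9, 0, 3, 5, 0, 6]

Message polynomial: m(x) = 3 + 9·x + 6·x^2 (mod 13).
For each evaluation point α_i, compute m(α_i) mod 13:
  α_1 = 11: Horner steps 6 → 10 → 9, so m(11) = 9.
  α_2 = 6: Horner steps 6 → 6 → 0, so m(6) = 0.
  α_3 = 5: Horner steps 6 → 0 → 3, so m(5) = 3.
  α_4 = 1: Horner steps 6 → 2 → 5, so m(1) = 5.
  α_5 = 12: Horner steps 6 → 3 → 0, so m(12) = 0.
  α_6 = 2: Horner steps 6 → 8 → 6, so m(2) = 6.
Codeword c = [9, 0, 3, 5, 0, 6] ∈ F_13^6.


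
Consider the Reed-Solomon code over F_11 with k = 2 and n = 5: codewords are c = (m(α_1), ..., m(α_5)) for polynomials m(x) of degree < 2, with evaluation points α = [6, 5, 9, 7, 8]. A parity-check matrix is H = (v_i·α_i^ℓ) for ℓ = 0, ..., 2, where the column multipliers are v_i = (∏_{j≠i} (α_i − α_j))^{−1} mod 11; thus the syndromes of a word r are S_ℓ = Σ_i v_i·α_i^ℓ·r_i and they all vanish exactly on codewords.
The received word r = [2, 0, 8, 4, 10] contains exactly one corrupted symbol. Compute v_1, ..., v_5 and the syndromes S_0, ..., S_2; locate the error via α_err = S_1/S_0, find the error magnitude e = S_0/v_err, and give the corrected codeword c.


S = (3, 2, 5), error at position 5, error magnitude e = 4, c = [2, 0, 8, 4, 6].

Step 1: column multipliers v_i = (∏_{j≠i}(α_i − α_j))^{−1} mod 11.
  i = 1 (α = 6): (6−5)(6−9)(6−7)(6−8) = 1·(−3)·(−1)·(−2) = −6 ≡ 5, so v_1 = 5^{−1} = 9 (mod 11).
  i = 2 (α = 5): (5−6)(5−9)(5−7)(5−8) = (−1)·(−4)·(−2)·(−3) = 24 ≡ 2, so v_2 = 2^{−1} = 6 (mod 11).
  i = 3 (α = 9): (9−6)(9−5)(9−7)(9−8) = 3·4·2·1 = 24 ≡ 2, so v_3 = 2^{−1} = 6 (mod 11).
  i = 4 (α = 7): (7−6)(7−5)(7−9)(7−8) = 1·2·(−2)·(−1) = 4 ≡ 4, so v_4 = 4^{−1} = 3 (mod 11).
  i = 5 (α = 8): (8−6)(8−5)(8−9)(8−7) = 2·3·(−1)·1 = −6 ≡ 5, so v_5 = 5^{−1} = 9 (mod 11).
  v = [9, 6, 6, 3, 9].
Step 2: syndromes of r = [2, 0, 8, 4, 10] (all sums mod 11).
  S_0 = Σ v_i r_i = 9·2 + 6·0 + 6·8 + 3·4 + 9·10 = 168 ≡ 3.
  S_1 = Σ v_i α_i r_i = 9·6·2 + 6·5·0 + 6·9·8 + 3·7·4 + 9·8·10 = 1344 ≡ 2.
  α_i^2 mod 11 = [3, 3, 4, 5, 9].
  S_2 = Σ v_i α_i^2 r_i = 9·3·2 + 6·3·0 + 6·4·8 + 3·5·4 + 9·9·10 = 1116 ≡ 5.
  S = (3, 2, 5) ≠ 0, so r is not a codeword (an error is present).
Step 3: locate the error. For a single error e at position i, S_ℓ = v_i·e·α_i^ℓ, so α_err = S_1/S_0.
  S_0^{−1} = 3^{−1} = 4 (mod 11), so α_err = 2·4 = 8 ≡ 8 = α_5. Error position i = 5.
  Consistency check: S_2/S_1 = 5·6 = 30 ≡ 8 = α_err ✓ (single-error assumption holds).
Step 4: error magnitude e = S_0/v_5 = S_0·∏_{j≠5}(α_5 − α_j) = 3·5 = 15 ≡ 4 (mod 11).
Step 5: correct position 5: c_5 = r_5 − e = 10 − 4 ≡ 6 (mod 11). Hence c = [2, 0, 8, 4, 6].
  Check: interpolating c through the α_i gives m(x) = 1 + 2·x (degree < 2) with m(α_i) = c_i for every i, so c is indeed a codeword.


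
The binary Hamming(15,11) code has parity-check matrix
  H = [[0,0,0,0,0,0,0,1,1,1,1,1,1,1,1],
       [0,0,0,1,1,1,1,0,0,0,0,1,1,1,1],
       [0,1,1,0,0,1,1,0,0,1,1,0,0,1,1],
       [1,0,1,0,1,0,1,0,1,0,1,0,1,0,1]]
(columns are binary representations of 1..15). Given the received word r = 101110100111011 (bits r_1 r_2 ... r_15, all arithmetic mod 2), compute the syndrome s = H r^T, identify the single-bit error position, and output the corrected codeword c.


s = (1, 0, 0, 0)^T, error position = 8, corrected codeword c = 101110110111011

Compute s = H r^T mod 2 one row at a time:
  s_1 = 0 + 0 + 1 + 1 + 1 + 0 + 1 + 1 = 5 ≡ 1 (mod 2).
  s_2 = 1 + 1 + 0 + 1 + 1 + 0 + 1 + 1 = 6 ≡ 0 (mod 2).
  s_3 = 0 + 1 + 0 + 1 + 1 + 1 + 1 + 1 = 6 ≡ 0 (mod 2).
  s_4 = 1 + 1 + 1 + 1 + 0 + 1 + 0 + 1 = 6 ≡ 0 (mod 2).
s = (1, 0, 0, 0)^T — this equals column 8 of H (binary 1000), so error is at position 8.
Correct: flip bit 8 of r = 101110100111011 to get c = 101110110111011.


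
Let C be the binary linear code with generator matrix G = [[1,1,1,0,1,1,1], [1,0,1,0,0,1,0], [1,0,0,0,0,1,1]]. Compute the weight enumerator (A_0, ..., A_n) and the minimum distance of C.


Weight distribution: A_0 = 1, A_2 = 1, A_3 = 4, A_4 = 1, A_6 = 1. Minimum distance d = 2.

Enumerate all 2^3 = 8 messages m ∈ F_2^3.
For each, compute codeword c = mG in F_2^7, then tally its weight.
  m = 000 → c = 0000000, weight = 0.
  m = 100 → c = 1110111, weight = 6.
  m = 010 → c = 1010010, weight = 3.
  m = 110 → c = 0100101, weight = 3.
  m = 001 → c = 1000011, weight = 3.
  m = 101 → c = 0110100, weight = 3.
  m = 011 → c = 0010001, weight = 2.
  m = 111 → c = 1100110, weight = 4.
Tally weights:
  weight 0: 1 codewords.
  weight 2: 1 codewords.
  weight 3: 4 codewords.
  weight 4: 1 codewords.
  weight 6: 1 codewords.
Minimum distance d = smallest w > 0 with A_w > 0 = 2.
Sanity: Σ A_w = 8 = 2^3 = 8 ✓.


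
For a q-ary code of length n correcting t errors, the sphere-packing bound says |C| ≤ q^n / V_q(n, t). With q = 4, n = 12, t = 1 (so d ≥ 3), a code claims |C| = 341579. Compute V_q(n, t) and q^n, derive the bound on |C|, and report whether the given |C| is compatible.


V_q(n, t) = 37, q^n = 16777216, Hamming bound = 453438, |C| = 341579 ≤ bound (satisfied).

Step 1: Compute V_q(n, t) = Σ_{j=0}^1 C(n, j) (q−1)^j.
  j = 0: C(12,0)·(3)^0 = 1·1 = 1.
  j = 1: C(12,1)·(3)^1 = 12·3 = 36.
  V_q(n, t) = 1 + 36 = 37.
Step 2: q^n = 4^12 = 16777216.
Step 3: Hamming bound ⌊q^n / V_q(n,t)⌋ = ⌊16777216/37⌋ = 453438.
Step 4: Compare |C| = 341579 to 453438: satisfied.
The claimed |C| lies below the Hamming bound.


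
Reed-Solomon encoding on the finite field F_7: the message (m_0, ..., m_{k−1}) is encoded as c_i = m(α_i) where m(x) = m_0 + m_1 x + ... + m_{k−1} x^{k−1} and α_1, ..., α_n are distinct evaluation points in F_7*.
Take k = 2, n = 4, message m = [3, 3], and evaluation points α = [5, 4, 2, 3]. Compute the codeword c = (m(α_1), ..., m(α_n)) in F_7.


c = [4, 1, 2, 5]

Message polynomial: m(x) = 3 + 3·x (mod 7).
For each evaluation point α_i, compute m(α_i) mod 7:
  α_1 = 5: Horner steps 3 → 4, so m(5) = 4.
  α_2 = 4: Horner steps 3 → 1, so m(4) = 1.
  α_3 = 2: Horner steps 3 → 2, so m(2) = 2.
  α_4 = 3: Horner steps 3 → 5, so m(3) = 5.
Codeword c = [4, 1, 2, 5] ∈ F_7^4.


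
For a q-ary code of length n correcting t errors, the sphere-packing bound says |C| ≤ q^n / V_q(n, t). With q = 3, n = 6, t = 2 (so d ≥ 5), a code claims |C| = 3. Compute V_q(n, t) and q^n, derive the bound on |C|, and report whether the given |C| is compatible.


V_q(n, t) = 73, q^n = 729, Hamming bound = 9, |C| = 3 ≤ bound (satisfied).

Step 1: Compute V_q(n, t) = Σ_{j=0}^2 C(n, j) (q−1)^j.
  j = 0: C(6,0)·(2)^0 = 1·1 = 1.
  j = 1: C(6,1)·(2)^1 = 6·2 = 12.
  j = 2: C(6,2)·(2)^2 = 15·4 = 60.
  V_q(n, t) = 1 + 12 + 60 = 73.
Step 2: q^n = 3^6 = 729.
Step 3: Hamming bound ⌊q^n / V_q(n,t)⌋ = ⌊729/73⌋ = 9.
Step 4: Compare |C| = 3 to 9: satisfied.
The claimed |C| lies below the Hamming bound.


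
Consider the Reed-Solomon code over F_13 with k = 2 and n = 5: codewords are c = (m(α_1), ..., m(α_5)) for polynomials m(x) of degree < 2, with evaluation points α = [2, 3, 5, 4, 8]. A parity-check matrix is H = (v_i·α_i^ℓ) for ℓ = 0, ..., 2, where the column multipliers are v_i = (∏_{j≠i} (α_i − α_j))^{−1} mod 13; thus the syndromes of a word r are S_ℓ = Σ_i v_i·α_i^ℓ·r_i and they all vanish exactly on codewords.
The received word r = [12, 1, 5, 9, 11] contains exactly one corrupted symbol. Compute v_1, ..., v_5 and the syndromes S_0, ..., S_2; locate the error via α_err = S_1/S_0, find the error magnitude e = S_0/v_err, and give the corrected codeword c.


S = (4, 3, 12), error at position 4, error magnitude e = 6, c = [12, 1, 5, 3, 11].

Step 1: column multipliers v_i = (∏_{j≠i}(α_i − α_j))^{−1} mod 13.
  i = 1 (α = 2): (2−3)(2−5)(2−4)(2−8) = (−1)·(−3)·(−2)·(−6) = 36 ≡ 10, so v_1 = 10^{−1} = 4 (mod 13).
  i = 2 (α = 3): (3−2)(3−5)(3−4)(3−8) = 1·(−2)·(−1)·(−5) = −10 ≡ 3, so v_2 = 3^{−1} = 9 (mod 13).
  i = 3 (α = 5): (5−2)(5−3)(5−4)(5−8) = 3·2·1·(−3) = −18 ≡ 8, so v_3 = 8^{−1} = 5 (mod 13).
  i = 4 (α = 4): (4−2)(4−3)(4−5)(4−8) = 2·1·(−1)·(−4) = 8 ≡ 8, so v_4 = 8^{−1} = 5 (mod 13).
  i = 5 (α = 8): (8−2)(8−3)(8−5)(8−4) = 6·5·3·4 = 360 ≡ 9, so v_5 = 9^{−1} = 3 (mod 13).
  v = [4, 9, 5, 5, 3].
Step 2: syndromes of r = [12, 1, 5, 9, 11] (all sums mod 13).
  S_0 = Σ v_i r_i = 4·12 + 9·1 + 5·5 + 5·9 + 3·11 = 160 ≡ 4.
  S_1 = Σ v_i α_i r_i = 4·2·12 + 9·3·1 + 5·5·5 + 5·4·9 + 3·8·11 = 692 ≡ 3.
  α_i^2 mod 13 = [4, 9, 12, 3, 12].
  S_2 = Σ v_i α_i^2 r_i = 4·4·12 + 9·9·1 + 5·12·5 + 5·3·9 + 3·12·11 = 1104 ≡ 12.
  S = (4, 3, 12) ≠ 0, so r is not a codeword (an error is present).
Step 3: locate the error. For a single error e at position i, S_ℓ = v_i·e·α_i^ℓ, so α_err = S_1/S_0.
  S_0^{−1} = 4^{−1} = 10 (mod 13), so α_err = 3·10 = 30 ≡ 4 = α_4. Error position i = 4.
  Consistency check: S_2/S_1 = 12·9 = 108 ≡ 4 = α_err ✓ (single-error assumption holds).
Step 4: error magnitude e = S_0/v_4 = S_0·∏_{j≠4}(α_4 − α_j) = 4·8 = 32 ≡ 6 (mod 13).
Step 5: correct position 4: c_4 = r_4 − e = 9 − 6 ≡ 3 (mod 13). Hence c = [12, 1, 5, 3, 11].
  Check: interpolating c through the α_i gives m(x) = 8 + 2·x (degree < 2) with m(α_i) = c_i for every i, so c is indeed a codeword.


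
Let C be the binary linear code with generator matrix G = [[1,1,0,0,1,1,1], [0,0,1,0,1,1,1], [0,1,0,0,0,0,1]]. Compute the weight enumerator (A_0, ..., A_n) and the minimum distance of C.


Weight distribution: A_0 = 1, A_2 = 1, A_3 = 3, A_4 = 2, A_5 = 1. Minimum distance d = 2.

Enumerate all 2^3 = 8 messages m ∈ F_2^3.
For each, compute codeword c = mG in F_2^7, then tally its weight.
  m = 000 → c = 0000000, weight = 0.
  m = 100 → c = 1100111, weight = 5.
  m = 010 → c = 0010111, weight = 4.
  m = 110 → c = 1110000, weight = 3.
  m = 001 → c = 0100001, weight = 2.
  m = 101 → c = 1000110, weight = 3.
  m = 011 → c = 0110110, weight = 4.
  m = 111 → c = 1010001, weight = 3.
Tally weights:
  weight 0: 1 codewords.
  weight 2: 1 codewords.
  weight 3: 3 codewords.
  weight 4: 2 codewords.
  weight 5: 1 codewords.
Minimum distance d = smallest w > 0 with A_w > 0 = 2.
Sanity: Σ A_w = 8 = 2^3 = 8 ✓.


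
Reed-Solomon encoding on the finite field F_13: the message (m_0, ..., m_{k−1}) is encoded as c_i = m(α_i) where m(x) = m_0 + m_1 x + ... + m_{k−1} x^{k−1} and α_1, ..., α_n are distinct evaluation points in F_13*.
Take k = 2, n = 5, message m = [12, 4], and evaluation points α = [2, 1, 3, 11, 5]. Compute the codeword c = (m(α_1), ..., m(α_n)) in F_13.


c = [7, 3, 11, 4, 6]

Message polynomial: m(x) = 12 + 4·x (mod 13).
For each evaluation point α_i, compute m(α_i) mod 13:
  α_1 = 2: Horner steps 4 → 7, so m(2) = 7.
  α_2 = 1: Horner steps 4 → 3, so m(1) = 3.
  α_3 = 3: Horner steps 4 → 11, so m(3) = 11.
  α_4 = 11: Horner steps 4 → 4, so m(11) = 4.
  α_5 = 5: Horner steps 4 → 6, so m(5) = 6.
Codeword c = [7, 3, 11, 4, 6] ∈ F_13^5.


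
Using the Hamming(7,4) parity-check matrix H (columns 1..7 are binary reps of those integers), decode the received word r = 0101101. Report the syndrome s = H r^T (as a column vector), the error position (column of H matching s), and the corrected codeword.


s = (1, 0, 0)^T, error position = 4, corrected codeword c = 0100101

Compute s = H r^T mod 2 one row at a time:
  s_1 = 1 + 1 + 0 + 1 = 3 ≡ 1 (mod 2).
  s_2 = 1 + 0 + 0 + 1 = 2 ≡ 0 (mod 2).
  s_3 = 0 + 0 + 1 + 1 = 2 ≡ 0 (mod 2).
s = (1, 0, 0)^T — this equals column 4 of H (binary 100), so error is at position 4.
Correct: flip bit 4 of r = 0101101 to get c = 0100101.


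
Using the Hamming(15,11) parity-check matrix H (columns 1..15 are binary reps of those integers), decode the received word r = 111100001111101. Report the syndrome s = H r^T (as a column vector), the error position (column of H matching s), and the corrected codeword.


s = (0, 0, 1, 0)^T, error position = 2, corrected codeword c = 101100001111101

Compute s = H r^T mod 2 one row at a time:
  s_1 = 0 + 1 + 1 + 1 + 1 + 1 + 0 + 1 = 6 ≡ 0 (mod 2).
  s_2 = 1 + 0 + 0 + 0 + 1 + 1 + 0 + 1 = 4 ≡ 0 (mod 2).
  s_3 = 1 + 1 + 0 + 0 + 1 + 1 + 0 + 1 = 5 ≡ 1 (mod 2).
  s_4 = 1 + 1 + 0 + 0 + 1 + 1 + 1 + 1 = 6 ≡ 0 (mod 2).
s = (0, 0, 1, 0)^T — this equals column 2 of H (binary 0010), so error is at position 2.
Correct: flip bit 2 of r = 111100001111101 to get c = 101100001111101.


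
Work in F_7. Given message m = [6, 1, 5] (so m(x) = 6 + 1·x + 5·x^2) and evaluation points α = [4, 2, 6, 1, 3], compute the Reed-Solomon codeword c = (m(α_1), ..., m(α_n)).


c = [6, 0, 3, 5, 5]

Message polynomial: m(x) = 6 + 1·x + 5·x^2 (mod 7).
For each evaluation point α_i, compute m(α_i) mod 7:
  α_1 = 4: Horner steps 5 → 0 → 6, so m(4) = 6.
  α_2 = 2: Horner steps 5 → 4 → 0, so m(2) = 0.
  α_3 = 6: Horner steps 5 → 3 → 3, so m(6) = 3.
  α_4 = 1: Horner steps 5 → 6 → 5, so m(1) = 5.
  α_5 = 3: Horner steps 5 → 2 → 5, so m(3) = 5.
Codeword c = [6, 0, 3, 5, 5] ∈ F_7^5.


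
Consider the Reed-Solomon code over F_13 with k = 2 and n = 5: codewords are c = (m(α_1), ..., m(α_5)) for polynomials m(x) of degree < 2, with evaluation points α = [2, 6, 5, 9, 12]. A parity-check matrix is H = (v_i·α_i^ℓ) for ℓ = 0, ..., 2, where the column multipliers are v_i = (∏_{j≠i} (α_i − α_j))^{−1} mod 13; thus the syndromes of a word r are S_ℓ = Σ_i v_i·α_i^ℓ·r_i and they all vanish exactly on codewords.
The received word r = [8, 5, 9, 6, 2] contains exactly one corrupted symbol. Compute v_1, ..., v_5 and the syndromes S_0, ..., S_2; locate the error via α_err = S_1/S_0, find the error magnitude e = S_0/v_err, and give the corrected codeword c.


S = (5, 8, 5), error at position 5, error magnitude e = 8, c = [8, 5, 9, 6, 7].

Step 1: column multipliers v_i = (∏_{j≠i}(α_i − α_j))^{−1} mod 13.
  i = 1 (α = 2): (2−6)(2−5)(2−9)(2−12) = (−4)·(−3)·(−7)·(−10) = 840 ≡ 8, so v_1 = 8^{−1} = 5 (mod 13).
  i = 2 (α = 6): (6−2)(6−5)(6−9)(6−12) = 4·1·(−3)·(−6) = 72 ≡ 7, so v_2 = 7^{−1} = 2 (mod 13).
  i = 3 (α = 5): (5−2)(5−6)(5−9)(5−12) = 3·(−1)·(−4)·(−7) = −84 ≡ 7, so v_3 = 7^{−1} = 2 (mod 13).
  i = 4 (α = 9): (9−2)(9−6)(9−5)(9−12) = 7·3·4·(−3) = −252 ≡ 8, so v_4 = 8^{−1} = 5 (mod 13).
  i = 5 (α = 12): (12−2)(12−6)(12−5)(12−9) = 10·6·7·3 = 1260 ≡ 12, so v_5 = 12^{−1} = 12 (mod 13).
  v = [5, 2, 2, 5, 12].
Step 2: syndromes of r = [8, 5, 9, 6, 2] (all sums mod 13).
  S_0 = Σ v_i r_i = 5·8 + 2·5 + 2·9 + 5·6 + 12·2 = 122 ≡ 5.
  S_1 = Σ v_i α_i r_i = 5·2·8 + 2·6·5 + 2·5·9 + 5·9·6 + 12·12·2 = 788 ≡ 8.
  α_i^2 mod 13 = [4, 10, 12, 3, 1].
  S_2 = Σ v_i α_i^2 r_i = 5·4·8 + 2·10·5 + 2·12·9 + 5·3·6 + 12·1·2 = 590 ≡ 5.
  S = (5, 8, 5) ≠ 0, so r is not a codeword (an error is present).
Step 3: locate the error. For a single error e at position i, S_ℓ = v_i·e·α_i^ℓ, so α_err = S_1/S_0.
  S_0^{−1} = 5^{−1} = 8 (mod 13), so α_err = 8·8 = 64 ≡ 12 = α_5. Error position i = 5.
  Consistency check: S_2/S_1 = 5·5 = 25 ≡ 12 = α_err ✓ (single-error assumption holds).
Step 4: error magnitude e = S_0/v_5 = S_0·∏_{j≠5}(α_5 − α_j) = 5·12 = 60 ≡ 8 (mod 13).
Step 5: correct position 5: c_5 = r_5 − e = 2 − 8 ≡ 7 (mod 13). Hence c = [8, 5, 9, 6, 7].
  Check: interpolating c through the α_i gives m(x) = 3 + 9·x (degree < 2) with m(α_i) = c_i for every i, so c is indeed a codeword.


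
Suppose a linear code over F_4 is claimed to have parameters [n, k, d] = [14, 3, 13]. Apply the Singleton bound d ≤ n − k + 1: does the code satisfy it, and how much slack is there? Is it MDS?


Singleton RHS = n − k + 1 = 12, slack = -1, bound violated (no such code; not MDS).

Singleton bound: d ≤ n − k + 1.
Here n = 14, k = 3, so n − k + 1 = 12.
Given d = 13, check d ≤ 12: NO.
Slack = (n − k + 1) − d = -1.
The slack is negative: d = 13 exceeds n − k + 1 = 12 by 1, so the Singleton bound is violated and no linear [14, 3, 13]_4 code can exist. In particular it is not MDS (MDS requires d = n − k + 1 exactly).
Description: the claimed parameters are [14, 3, 13]_4; such a code would be impossible (violates the Singleton bound).


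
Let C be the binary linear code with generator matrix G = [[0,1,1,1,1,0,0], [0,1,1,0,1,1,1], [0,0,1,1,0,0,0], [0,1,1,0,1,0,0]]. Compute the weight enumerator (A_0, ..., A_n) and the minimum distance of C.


Weight distribution: A_0 = 1, A_1 = 2, A_2 = 3, A_3 = 4, A_4 = 3, A_5 = 2, A_6 = 1. Minimum distance d = 1.

Enumerate all 2^4 = 16 messages m ∈ F_2^4.
For each, compute codeword c = mG in F_2^7, then tally its weight.
  m = 0000 → c = 0000000, weight = 0.
  m = 1000 → c = 0111100, weight = 4.
  m = 0100 → c = 0110111, weight = 5.
  m = 1100 → c = 0001011, weight = 3.
  m = 0010 → c = 0011000, weight = 2.
  m = 1010 → c = 0100100, weight = 2.
  m = 0110 → c = 0101111, weight = 5.
  m = 1110 → c = 0010011, weight = 3.
  m = 0001 → c = 0110100, weight = 3.
  m = 1001 → c = 0001000, weight = 1.
  m = 0101 → c = 0000011, weight = 2.
  m = 1101 → c = 0111111, weight = 6.
  m = 0011 → c = 0101100, weight = 3.
  m = 1011 → c = 0010000, weight = 1.
  m = 0111 → c = 0011011, weight = 4.
  m = 1111 → c = 0100111, weight = 4.
Tally weights:
  weight 0: 1 codewords.
  weight 1: 2 codewords.
  weight 2: 3 codewords.
  weight 3: 4 codewords.
  weight 4: 3 codewords.
  weight 5: 2 codewords.
  weight 6: 1 codewords.
Minimum distance d = smallest w > 0 with A_w > 0 = 1.
Sanity: Σ A_w = 16 = 2^4 = 16 ✓.


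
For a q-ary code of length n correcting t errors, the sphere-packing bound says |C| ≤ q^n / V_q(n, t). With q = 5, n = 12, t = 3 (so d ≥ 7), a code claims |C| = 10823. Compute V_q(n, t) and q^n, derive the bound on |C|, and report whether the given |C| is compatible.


V_q(n, t) = 15185, q^n = 244140625, Hamming bound = 16077, |C| = 10823 ≤ bound (satisfied).

Step 1: Compute V_q(n, t) = Σ_{j=0}^3 C(n, j) (q−1)^j.
  j = 0: C(12,0)·(4)^0 = 1·1 = 1.
  j = 1: C(12,1)·(4)^1 = 12·4 = 48.
  j = 2: C(12,2)·(4)^2 = 66·16 = 1056.
  j = 3: C(12,3)·(4)^3 = 220·64 = 14080.
  V_q(n, t) = 1 + 48 + 1056 + 14080 = 15185.
Step 2: q^n = 5^12 = 244140625.
Step 3: Hamming bound ⌊q^n / V_q(n,t)⌋ = ⌊244140625/15185⌋ = 16077.
Step 4: Compare |C| = 10823 to 16077: satisfied.
The claimed |C| lies below the Hamming bound.


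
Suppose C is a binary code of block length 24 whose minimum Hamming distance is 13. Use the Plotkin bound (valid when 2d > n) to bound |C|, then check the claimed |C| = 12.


Plotkin bound M ≤ 12; given |C| = 12 ≤ bound (satisfied).

Check applicability: 2d = 26, n = 24.
2d − n = 2 > 0, so Plotkin applies.
Compute d/(2d−n) = 13/2 ≈ 6.5000.
⌊d/(2d−n)⌋ = 6.
Plotkin bound: M ≤ 2·6 = 12.
Given |C| = 12, check: satisfied.
This |C| is at the Plotkin bound.


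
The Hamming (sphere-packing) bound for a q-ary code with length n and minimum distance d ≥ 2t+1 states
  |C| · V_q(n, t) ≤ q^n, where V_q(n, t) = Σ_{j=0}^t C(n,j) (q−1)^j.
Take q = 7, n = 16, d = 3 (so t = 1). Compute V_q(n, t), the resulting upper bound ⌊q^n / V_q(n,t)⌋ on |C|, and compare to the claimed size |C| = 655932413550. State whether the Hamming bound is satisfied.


V_q(n, t) = 97, q^n = 33232930569601, Hamming bound = 342607531645, |C| = 655932413550 > bound (violated).

Step 1: Compute V_q(n, t) = Σ_{j=0}^1 C(n, j) (q−1)^j.
  j = 0: C(16,0)·(6)^0 = 1·1 = 1.
  j = 1: C(16,1)·(6)^1 = 16·6 = 96.
  V_q(n, t) = 1 + 96 = 97.
Step 2: q^n = 7^16 = 33232930569601.
Step 3: Hamming bound ⌊q^n / V_q(n,t)⌋ = ⌊33232930569601/97⌋ = 342607531645.
Step 4: Compare |C| = 655932413550 to 342607531645: violated.
The claimed |C| lies above the Hamming bound, so no 7-ary code of length 16 with d ≥ 3 can have 655932413550 codewords.
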